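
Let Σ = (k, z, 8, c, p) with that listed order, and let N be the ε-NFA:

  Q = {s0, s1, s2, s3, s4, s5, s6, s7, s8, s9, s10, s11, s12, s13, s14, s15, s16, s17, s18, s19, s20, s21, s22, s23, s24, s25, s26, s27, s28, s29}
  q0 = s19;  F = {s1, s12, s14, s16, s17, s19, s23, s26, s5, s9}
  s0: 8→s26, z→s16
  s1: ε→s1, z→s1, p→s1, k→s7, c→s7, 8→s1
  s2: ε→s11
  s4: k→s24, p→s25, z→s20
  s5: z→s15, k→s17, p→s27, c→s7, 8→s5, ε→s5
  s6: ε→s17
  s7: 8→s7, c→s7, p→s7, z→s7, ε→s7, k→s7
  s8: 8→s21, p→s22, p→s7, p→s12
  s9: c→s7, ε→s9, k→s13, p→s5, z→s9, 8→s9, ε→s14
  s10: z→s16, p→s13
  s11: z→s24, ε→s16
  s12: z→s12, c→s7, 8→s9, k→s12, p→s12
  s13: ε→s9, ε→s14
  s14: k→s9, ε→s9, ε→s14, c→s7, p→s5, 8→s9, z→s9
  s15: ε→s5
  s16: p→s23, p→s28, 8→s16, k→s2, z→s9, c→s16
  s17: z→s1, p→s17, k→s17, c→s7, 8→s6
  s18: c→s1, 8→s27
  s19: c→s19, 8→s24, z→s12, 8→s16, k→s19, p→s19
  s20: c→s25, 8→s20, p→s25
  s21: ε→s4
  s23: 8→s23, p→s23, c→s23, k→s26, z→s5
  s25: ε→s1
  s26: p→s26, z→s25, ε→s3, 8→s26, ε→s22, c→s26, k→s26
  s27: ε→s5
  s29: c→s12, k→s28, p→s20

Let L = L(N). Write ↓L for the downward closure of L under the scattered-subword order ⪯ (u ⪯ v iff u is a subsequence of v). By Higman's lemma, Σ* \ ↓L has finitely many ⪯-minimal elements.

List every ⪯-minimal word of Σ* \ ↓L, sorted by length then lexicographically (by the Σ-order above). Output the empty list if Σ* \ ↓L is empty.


|Q|=30, |F|=10, |δ|=95 (18 ε).
min D↑ (10 st, q0=0, F={4}): 0:k→0,z→1,8→2,c→0,p→0 1:k→1,z→1,8→3,c→4,p→1 2:k→2,z→3,8→2,c→2,p→5 3:k→3,z→3,8→3,c→4,p→6 4:k→4,z→4,8→4,c→4,p→4 5:k→7,z→6,8→5,c→5,p→5 6:k→8,z→6,8→6,c→4,p→6 7:k→7,z→9,8→7,c→7,p→7 8:k→8,z→9,8→8,c→4,p→8 9:k→4,z→9,8→9,c→4,p→9 [Hopcroft].
'zc': |S_i|=[22, 13, 1] end={s7} — reject; 2/2 del acc.
'8pkzk': |S_i|=[22, 20, 13, 8, 3, 1] end={s7} ∉↓L; 5/5 del acc.
2 minimals (antichain).

min(Σ*\↓L) = [zc, 8pkzk].


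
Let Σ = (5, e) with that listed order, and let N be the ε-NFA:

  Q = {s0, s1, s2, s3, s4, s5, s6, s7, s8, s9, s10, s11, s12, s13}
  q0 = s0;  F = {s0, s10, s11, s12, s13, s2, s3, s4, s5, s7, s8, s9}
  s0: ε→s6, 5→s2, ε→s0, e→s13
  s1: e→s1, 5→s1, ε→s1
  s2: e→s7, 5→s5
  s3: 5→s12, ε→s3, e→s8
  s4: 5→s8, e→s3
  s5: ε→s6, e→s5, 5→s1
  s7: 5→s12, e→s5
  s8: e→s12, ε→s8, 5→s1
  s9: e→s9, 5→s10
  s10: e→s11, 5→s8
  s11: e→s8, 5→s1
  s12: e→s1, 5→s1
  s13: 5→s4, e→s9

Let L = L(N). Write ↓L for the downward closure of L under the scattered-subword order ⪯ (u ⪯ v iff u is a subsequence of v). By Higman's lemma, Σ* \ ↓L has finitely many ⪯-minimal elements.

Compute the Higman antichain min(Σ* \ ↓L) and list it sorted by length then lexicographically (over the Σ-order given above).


Antichain: [555, 5e5e, 5ee5, e55ee, ee5e5, e5eeee].

|Q|=14, |F|=12, |δ|=32 (6 ε).
min D↑ (13 st, q0=0, F={7}): 0:5→1,e→2 1:5→3,e→4 2:5→5,e→6 3:5→7,e→3 4:5→8,e→3 5:5→9,e→10 6:5→11,e→6 7:5→7,e→7 8:5→7,e→7 9:5→7,e→8 10:5→8,e→9 11:5→9,e→12 12:5→7,e→9 [Hopcroft].
'555': N↓-sim [14, 11, 5, 1] end={s1} — reject; 3/3 single-dels accept.
'5e5e': |S_i|=[14, 11, 8, 2, 1] end={s1} rej; 4/4 del acc.
'5ee5': |S_i|=[14, 11, 8, 5, 1] end={s1} — reject; 4/4 del acc.
'e55ee': |S_i|=[14, 12, 7, 3, 2, 1] end={s1} — reject; 5/5 single-dels accept.
'ee5e5': run [14, 12, 9, 5, 4, 1] end={s1} rej; 5/5 single-dels accept.
'e5eeee': run [14, 12, 7, 5, 3, 2, 1] end={s1} rej; 6/6 single-dels accept.
6 obstructions.


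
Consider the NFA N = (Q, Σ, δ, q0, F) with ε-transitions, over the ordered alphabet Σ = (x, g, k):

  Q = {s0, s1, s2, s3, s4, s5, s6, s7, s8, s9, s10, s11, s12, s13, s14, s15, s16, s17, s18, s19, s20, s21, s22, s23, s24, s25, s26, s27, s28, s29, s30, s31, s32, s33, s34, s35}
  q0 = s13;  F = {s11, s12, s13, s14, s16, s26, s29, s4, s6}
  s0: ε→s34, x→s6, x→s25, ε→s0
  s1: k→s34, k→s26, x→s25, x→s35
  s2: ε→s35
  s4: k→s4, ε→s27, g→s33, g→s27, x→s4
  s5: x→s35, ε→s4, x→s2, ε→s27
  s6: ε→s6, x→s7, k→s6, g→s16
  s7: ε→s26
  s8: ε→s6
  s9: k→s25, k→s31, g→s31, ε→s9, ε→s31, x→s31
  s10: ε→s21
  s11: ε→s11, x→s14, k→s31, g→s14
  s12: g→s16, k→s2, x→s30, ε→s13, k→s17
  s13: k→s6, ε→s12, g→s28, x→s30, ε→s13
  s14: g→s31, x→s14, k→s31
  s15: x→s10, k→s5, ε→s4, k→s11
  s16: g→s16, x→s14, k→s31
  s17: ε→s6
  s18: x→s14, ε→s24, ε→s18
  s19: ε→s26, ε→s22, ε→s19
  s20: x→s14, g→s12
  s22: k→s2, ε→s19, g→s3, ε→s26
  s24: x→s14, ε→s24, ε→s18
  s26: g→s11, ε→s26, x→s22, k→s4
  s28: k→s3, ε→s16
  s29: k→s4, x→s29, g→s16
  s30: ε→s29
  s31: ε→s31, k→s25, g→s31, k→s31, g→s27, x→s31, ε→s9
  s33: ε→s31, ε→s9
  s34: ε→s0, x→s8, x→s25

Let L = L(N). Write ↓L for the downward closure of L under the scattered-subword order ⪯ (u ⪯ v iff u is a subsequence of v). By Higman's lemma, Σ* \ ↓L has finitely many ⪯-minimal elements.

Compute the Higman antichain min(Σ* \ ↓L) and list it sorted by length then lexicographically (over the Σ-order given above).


Antichain: [gk, xkg, gxg, kxggg].

|Q|=36, |F|=9, |δ|=93 (35 ε).
min D↑ (9 st, q0=0, F={6}): 0:x→1,g→2,k→3 1:x→1,g→2,k→4 2:x→5,g→2,k→6 3:x→7,g→2,k→3 4:x→4,g→6,k→4 5:x→5,g→6,k→6 6:x→6,g→6,k→6 7:x→7,g→8,k→4 8:x→5,g→5,k→6 [Hopcroft].
'gk': |S_i|=[23, 10, 5] end={s25,s27,s3,s31,s9} rej; 2/2 deletions ∈↓L.
'xkg': |S_i|=[23, 18, 8, 5] end={s25,s27,s31,s33,s9} — reject; 3/3 del acc.
'gxg': |S_i|=[23, 10, 5, 4] end={s25,s27,s31,s9} — reject; 3/3 del acc.
'kxggg': N↓-sim [23, 18, 15, 8, 5, 4] end={s25,s27,s31,s9} — reject; 5/5 deletions ∈↓L.
4 words, ⪯-incomp.


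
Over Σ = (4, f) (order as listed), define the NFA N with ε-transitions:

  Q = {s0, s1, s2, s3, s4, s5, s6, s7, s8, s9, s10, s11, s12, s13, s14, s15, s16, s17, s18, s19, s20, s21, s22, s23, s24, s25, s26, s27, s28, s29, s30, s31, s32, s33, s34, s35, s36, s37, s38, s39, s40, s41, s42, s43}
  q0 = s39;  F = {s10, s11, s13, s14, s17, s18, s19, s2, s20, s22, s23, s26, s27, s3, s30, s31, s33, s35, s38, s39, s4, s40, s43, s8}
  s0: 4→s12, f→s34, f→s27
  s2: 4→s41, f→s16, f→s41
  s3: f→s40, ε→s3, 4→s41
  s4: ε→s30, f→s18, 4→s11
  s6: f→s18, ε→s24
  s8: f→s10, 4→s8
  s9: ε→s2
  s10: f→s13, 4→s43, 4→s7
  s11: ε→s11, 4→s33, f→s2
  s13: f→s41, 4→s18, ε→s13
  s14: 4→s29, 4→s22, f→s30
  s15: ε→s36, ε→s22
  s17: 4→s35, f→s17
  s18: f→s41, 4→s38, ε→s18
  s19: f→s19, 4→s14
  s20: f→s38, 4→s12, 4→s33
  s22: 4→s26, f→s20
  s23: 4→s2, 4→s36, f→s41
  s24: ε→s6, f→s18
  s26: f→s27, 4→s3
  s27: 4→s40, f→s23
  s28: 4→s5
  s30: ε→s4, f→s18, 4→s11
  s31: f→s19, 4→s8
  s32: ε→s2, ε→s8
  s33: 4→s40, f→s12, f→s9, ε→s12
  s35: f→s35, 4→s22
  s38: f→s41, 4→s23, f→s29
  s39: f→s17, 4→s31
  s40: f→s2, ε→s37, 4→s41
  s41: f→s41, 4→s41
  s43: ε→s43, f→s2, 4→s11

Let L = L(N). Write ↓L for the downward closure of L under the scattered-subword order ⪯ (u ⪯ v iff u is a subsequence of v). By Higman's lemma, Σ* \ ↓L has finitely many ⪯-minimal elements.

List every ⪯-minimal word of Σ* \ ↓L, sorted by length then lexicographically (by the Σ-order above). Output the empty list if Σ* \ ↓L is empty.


|Q|=44, |F|=24, |δ|=79 (16 ε).
min D↑ (24 st, q0=0, F={17}): 0:4→1,f→2 1:4→3,f→4 2:4→5,f→2 3:4→3,f→6 4:4→7,f→4 5:4→8,f→5 6:4→9,f→10 7:4→8,f→11 8:4→12,f→13 9:4→14,f→15 10:4→16,f→17 11:4→14,f→16 12:4→18,f→19 13:4→20,f→21 14:4→20,f→15 15:4→17,f→17 16:4→21,f→17 17:4→17,f→17 18:4→17,f→22 19:4→22,f→23 20:4→22,f→15 21:4→23,f→17 22:4→17,f→15 23:4→15,f→17 [Hopcroft].
'44fff': N↓-sim [32, 30, 27, 22, 11, 3] end={s16,s29,s41} ∉↓L; 5/5 single-dels accept.
'44f4f4': |S_i|=[32, 30, 27, 22, 16, 6, 1] end={s41} ∉↓L; 6/6 deletions ∈↓L.
'f44444': |S_i|=[32, 29, 25, 18, 13, 7, 1] end={s41} ∉↓L; 6/6 deletions ∈↓L.
3 minimals (antichain).

Antichain: [44fff, 44f4f4, f44444].


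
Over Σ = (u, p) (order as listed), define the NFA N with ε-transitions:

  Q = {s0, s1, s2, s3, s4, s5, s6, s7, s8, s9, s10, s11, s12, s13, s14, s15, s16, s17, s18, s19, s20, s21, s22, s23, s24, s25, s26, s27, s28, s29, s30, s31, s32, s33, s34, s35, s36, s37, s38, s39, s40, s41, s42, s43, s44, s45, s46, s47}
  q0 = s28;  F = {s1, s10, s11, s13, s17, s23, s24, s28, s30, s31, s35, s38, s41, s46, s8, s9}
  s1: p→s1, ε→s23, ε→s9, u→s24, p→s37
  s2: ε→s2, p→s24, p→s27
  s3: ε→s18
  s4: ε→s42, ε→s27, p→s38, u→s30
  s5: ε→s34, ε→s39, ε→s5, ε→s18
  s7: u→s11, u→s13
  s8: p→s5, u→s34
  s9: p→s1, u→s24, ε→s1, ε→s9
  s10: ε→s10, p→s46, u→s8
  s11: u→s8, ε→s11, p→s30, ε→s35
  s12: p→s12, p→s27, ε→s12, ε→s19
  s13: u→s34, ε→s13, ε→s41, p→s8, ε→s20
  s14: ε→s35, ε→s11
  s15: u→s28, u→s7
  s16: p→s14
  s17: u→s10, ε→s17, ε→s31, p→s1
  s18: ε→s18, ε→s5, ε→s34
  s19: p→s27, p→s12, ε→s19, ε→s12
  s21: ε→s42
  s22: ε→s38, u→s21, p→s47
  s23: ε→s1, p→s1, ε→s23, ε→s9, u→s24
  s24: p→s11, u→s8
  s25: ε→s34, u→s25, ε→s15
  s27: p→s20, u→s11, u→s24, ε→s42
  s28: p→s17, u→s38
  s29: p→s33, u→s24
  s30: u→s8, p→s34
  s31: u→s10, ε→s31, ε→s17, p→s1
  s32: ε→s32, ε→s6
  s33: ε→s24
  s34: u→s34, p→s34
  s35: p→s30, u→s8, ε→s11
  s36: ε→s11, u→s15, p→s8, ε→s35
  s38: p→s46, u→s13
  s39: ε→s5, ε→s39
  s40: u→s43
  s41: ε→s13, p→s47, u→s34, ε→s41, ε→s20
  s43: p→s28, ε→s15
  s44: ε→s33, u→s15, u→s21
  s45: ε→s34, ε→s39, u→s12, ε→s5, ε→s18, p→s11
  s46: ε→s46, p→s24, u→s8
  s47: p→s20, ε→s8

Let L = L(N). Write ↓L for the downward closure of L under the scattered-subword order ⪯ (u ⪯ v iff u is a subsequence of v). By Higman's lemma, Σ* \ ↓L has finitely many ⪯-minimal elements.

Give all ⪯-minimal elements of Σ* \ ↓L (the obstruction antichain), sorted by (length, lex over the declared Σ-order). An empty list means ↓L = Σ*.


|Q|=48, |F|=16, |δ|=123 (58 ε).
min D↑ (12 st, q0=0, F={7}): 0:u→1,p→2 1:u→3,p→4 2:u→5,p→6 3:u→7,p→8 4:u→8,p→9 5:u→8,p→4 6:u→9,p→6 7:u→7,p→7 8:u→7,p→7 9:u→8,p→10 10:u→8,p→11 11:u→8,p→7 [Hopcroft].
'uuu': N↓-sim [23, 16, 9, 1] end={s34} — reject; 3/3 del acc.
'uupp': N↓-sim [23, 16, 9, 7, 5] end={s18,s20,s34,s39,s5} rej; 4/4 deletions ∈↓L.
'upup': N↓-sim [23, 16, 12, 5, 4] end={s18,s34,s39,s5} — reject; 4/4 del acc.
'puup': |S_i|=[23, 19, 11, 5, 4] end={s18,s34,s39,s5} ∉↓L; 4/4 deletions ∈↓L.
'uppppp': |S_i|=[23, 16, 12, 10, 8, 6, 4] end={s18,s34,s39,s5} rej; 6/6 single-dels accept.
'ppuppp': N↓-sim [23, 19, 15, 9, 8, 6, 4] end={s18,s34,s39,s5} — reject; 6/6 deletions ∈↓L.
6 words, ⪯-incomp.

A = [uuu, uupp, upup, puup, uppppp, ppuppp].


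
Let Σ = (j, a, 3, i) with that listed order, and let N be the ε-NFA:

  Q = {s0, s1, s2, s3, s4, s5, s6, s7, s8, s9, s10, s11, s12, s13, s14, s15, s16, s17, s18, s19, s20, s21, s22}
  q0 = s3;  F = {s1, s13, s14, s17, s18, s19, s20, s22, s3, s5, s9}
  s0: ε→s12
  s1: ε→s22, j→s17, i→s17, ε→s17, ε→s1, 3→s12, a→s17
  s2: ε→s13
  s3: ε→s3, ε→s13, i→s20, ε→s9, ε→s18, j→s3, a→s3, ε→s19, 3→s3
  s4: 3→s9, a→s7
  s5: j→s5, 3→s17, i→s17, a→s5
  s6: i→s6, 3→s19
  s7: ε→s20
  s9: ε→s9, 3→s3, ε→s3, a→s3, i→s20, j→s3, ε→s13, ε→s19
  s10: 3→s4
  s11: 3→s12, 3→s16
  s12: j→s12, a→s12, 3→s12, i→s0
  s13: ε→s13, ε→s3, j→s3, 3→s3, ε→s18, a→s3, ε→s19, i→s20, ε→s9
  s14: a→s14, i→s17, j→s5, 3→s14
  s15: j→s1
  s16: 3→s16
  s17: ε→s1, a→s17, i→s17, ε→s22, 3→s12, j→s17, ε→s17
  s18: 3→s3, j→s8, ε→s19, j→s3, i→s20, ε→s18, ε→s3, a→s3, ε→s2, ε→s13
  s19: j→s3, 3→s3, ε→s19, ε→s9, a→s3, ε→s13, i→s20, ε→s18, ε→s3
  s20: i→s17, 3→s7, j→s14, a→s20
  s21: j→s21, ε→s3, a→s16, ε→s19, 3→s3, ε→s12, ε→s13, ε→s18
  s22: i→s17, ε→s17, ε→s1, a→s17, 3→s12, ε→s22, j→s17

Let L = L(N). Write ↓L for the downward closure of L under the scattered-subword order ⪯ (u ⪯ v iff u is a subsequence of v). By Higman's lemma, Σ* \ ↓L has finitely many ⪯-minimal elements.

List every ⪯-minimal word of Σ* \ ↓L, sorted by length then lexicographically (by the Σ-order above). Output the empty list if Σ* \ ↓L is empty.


|Q|=23, |F|=11, |δ|=102 (41 ε).
min D↑ (6 st, q0=0, F={5}): 0:j→0,a→0,3→0,i→1 1:j→2,a→1,3→1,i→3 2:j→4,a→2,3→2,i→3 3:j→3,a→3,3→5,i→3 4:j→4,a→4,3→3,i→3 5:j→5,a→5,3→5,i→5 (ε-aug+det+¬).
'ii3': |S_i|=[16, 9, 5, 2] end={s0,s12} rej; 3/3 deletions ∈↓L.
'ijj33': run [16, 9, 7, 6, 5, 2] end={s0,s12} rej; 5/5 deletions ∈↓L.
2 obstructions.

min(Σ*\↓L) = [ii3, ijj33].


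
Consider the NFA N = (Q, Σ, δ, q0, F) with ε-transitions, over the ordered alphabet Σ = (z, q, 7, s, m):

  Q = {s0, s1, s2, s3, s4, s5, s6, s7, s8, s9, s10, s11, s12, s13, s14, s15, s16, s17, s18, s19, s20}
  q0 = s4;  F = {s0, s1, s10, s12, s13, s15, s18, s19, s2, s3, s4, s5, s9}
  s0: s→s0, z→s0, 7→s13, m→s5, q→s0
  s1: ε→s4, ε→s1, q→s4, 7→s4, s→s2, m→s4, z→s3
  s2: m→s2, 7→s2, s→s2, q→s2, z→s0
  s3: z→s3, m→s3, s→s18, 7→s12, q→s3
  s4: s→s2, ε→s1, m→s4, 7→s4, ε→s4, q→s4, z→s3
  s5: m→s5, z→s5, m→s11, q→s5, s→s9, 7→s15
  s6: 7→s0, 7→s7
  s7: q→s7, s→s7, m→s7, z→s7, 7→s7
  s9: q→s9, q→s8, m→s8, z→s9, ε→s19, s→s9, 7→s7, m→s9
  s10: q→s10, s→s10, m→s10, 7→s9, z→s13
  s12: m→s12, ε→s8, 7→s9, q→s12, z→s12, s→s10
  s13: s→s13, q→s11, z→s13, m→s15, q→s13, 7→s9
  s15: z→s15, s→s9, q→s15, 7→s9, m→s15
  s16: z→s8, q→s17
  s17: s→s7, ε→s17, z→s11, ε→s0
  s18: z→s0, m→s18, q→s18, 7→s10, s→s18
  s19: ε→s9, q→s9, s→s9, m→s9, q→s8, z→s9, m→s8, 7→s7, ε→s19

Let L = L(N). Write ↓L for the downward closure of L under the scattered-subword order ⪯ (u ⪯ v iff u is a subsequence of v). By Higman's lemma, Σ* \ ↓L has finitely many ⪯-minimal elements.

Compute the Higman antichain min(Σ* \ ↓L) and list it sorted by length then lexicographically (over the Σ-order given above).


|Q|=21, |F|=13, |δ|=92 (10 ε).
min D↑ (12 st, q0=0, F={10}): 0:z→1,q→0,7→0,s→2,m→0 1:z→1,q→1,7→3,s→4,m→1 2:z→5,q→2,7→2,s→2,m→2 3:z→3,q→3,7→6,s→7,m→3 4:z→5,q→4,7→7,s→4,m→4 5:z→5,q→5,7→8,s→5,m→9 6:z→6,q→6,7→10,s→6,m→6 7:z→8,q→7,7→6,s→7,m→7 8:z→8,q→8,7→6,s→8,m→11 9:z→9,q→9,7→11,s→6,m→9 10:z→10,q→10,7→10,s→10,m→10 11:z→11,q→11,7→6,s→6,m→11 [Hopcroft].
'z777': N↓-sim [16, 13, 9, 4, 1] end={s7} rej; 4/4 del acc.
'szms7': N↓-sim [16, 12, 9, 7, 4, 1] end={s7} — reject; 5/5 single-dels accept.
2 obstructions.

A = [z777, szms7].


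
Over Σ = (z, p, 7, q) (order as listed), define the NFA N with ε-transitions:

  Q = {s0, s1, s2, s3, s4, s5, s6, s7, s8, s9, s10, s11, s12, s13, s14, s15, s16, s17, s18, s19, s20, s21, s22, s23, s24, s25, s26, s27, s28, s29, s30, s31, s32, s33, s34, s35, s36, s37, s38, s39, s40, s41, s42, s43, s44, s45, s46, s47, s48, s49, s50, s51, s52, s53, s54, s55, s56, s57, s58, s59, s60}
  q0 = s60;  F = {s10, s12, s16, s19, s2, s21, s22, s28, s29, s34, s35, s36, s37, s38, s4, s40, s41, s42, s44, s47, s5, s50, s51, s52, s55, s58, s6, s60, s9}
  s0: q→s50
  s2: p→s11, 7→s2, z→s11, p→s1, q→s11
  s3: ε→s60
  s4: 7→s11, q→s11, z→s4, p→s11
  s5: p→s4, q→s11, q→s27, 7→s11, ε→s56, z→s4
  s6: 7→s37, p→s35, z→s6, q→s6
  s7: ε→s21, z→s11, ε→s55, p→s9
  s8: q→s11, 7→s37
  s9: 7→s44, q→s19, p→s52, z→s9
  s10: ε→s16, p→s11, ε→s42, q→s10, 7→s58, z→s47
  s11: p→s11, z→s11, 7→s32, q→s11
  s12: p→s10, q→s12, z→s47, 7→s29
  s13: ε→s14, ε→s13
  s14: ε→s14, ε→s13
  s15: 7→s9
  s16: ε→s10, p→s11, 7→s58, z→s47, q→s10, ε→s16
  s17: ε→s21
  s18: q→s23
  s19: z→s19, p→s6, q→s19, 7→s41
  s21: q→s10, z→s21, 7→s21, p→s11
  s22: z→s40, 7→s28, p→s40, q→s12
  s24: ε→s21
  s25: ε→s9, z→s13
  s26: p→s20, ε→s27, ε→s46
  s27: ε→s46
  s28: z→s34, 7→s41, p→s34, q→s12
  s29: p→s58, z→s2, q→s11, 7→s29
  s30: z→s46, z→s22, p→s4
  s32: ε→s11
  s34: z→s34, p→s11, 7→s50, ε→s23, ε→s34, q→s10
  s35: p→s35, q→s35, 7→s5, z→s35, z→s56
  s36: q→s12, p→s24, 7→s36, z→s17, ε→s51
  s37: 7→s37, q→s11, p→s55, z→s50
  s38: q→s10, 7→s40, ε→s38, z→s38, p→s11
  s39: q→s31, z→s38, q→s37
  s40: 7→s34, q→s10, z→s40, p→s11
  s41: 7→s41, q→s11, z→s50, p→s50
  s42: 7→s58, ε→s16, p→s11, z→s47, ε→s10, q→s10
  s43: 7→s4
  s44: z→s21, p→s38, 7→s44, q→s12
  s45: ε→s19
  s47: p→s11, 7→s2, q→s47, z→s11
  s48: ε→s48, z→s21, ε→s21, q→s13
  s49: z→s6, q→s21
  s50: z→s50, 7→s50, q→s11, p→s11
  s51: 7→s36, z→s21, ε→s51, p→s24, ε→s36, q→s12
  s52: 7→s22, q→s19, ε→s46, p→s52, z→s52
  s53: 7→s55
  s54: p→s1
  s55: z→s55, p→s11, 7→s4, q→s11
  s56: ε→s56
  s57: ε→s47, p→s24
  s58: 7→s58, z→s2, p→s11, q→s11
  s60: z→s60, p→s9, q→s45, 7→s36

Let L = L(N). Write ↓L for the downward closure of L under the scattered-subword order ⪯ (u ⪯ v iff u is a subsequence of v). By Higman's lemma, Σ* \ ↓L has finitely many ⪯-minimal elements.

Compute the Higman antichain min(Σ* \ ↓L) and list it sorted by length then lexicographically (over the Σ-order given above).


A = [7zp, 7pp, q7q, 7qzz, qpp77, pp777q].

|Q|=61, |F|=29, |δ|=179 (33 ε).
min D↑ (27 st, q0=0, F={12}): 0:z→0,p→1,7→2,q→3 1:z→1,p→4,7→5,q→3 2:z→6,p→6,7→2,q→7 3:z→3,p→8,7→9,q→3 4:z→4,p→4,7→10,q→3 5:z→6,p→11,7→5,q→7 6:z→6,p→12,7→6,q→13 7:z→14,p→13,7→15,q→7 8:z→8,p→16,7→17,q→8 9:z→18,p→18,7→9,q→12 10:z→19,p→19,7→20,q→7 11:z→11,p→12,7→19,q→13 12:z→12,p→12,7→12,q→12 13:z→14,p→12,7→21,q→13 14:z→12,p→12,7→22,q→14 15:z→22,p→21,7→15,q→12 16:z→16,p→16,7→23,q→16 17:z→18,p→24,7→17,q→12 18:z→18,p→12,7→18,q→12 19:z→19,p→12,7→25,q→13 20:z→25,p→25,7→9,q→7 21:z→22,p→12,7→21,q→12 22:z→12,p→12,7→22,q→12 23:z→26,p→26,7→12,q→12 24:z→24,p→12,7→26,q→12 25:z→25,p→12,7→18,q→13 26:z→26,p→12,7→12,q→12 [Hopcroft].
'7zp': N↓-sim [39, 32, 18, 3] end={s1,s11,s32} — reject; 3/3 del acc.
'7pp': |S_i|=[39, 32, 18, 3] end={s1,s11,s32} — reject; 3/3 deletions ∈↓L.
'q7q': |S_i|=[39, 24, 15, 4] end={s11,s27,s32,s46} ∉↓L; 3/3 single-dels accept.
'7qzz': run [39, 32, 13, 5, 2] end={s11,s32} rej; 4/4 del acc.
'qpp77': run [39, 24, 19, 10, 7, 2] end={s11,s32} ∉↓L; 5/5 deletions ∈↓L.
'pp777q': run [39, 34, 30, 25, 19, 11, 2] end={s11,s32} — reject; 6/6 del acc.
6 minimals (antichain).


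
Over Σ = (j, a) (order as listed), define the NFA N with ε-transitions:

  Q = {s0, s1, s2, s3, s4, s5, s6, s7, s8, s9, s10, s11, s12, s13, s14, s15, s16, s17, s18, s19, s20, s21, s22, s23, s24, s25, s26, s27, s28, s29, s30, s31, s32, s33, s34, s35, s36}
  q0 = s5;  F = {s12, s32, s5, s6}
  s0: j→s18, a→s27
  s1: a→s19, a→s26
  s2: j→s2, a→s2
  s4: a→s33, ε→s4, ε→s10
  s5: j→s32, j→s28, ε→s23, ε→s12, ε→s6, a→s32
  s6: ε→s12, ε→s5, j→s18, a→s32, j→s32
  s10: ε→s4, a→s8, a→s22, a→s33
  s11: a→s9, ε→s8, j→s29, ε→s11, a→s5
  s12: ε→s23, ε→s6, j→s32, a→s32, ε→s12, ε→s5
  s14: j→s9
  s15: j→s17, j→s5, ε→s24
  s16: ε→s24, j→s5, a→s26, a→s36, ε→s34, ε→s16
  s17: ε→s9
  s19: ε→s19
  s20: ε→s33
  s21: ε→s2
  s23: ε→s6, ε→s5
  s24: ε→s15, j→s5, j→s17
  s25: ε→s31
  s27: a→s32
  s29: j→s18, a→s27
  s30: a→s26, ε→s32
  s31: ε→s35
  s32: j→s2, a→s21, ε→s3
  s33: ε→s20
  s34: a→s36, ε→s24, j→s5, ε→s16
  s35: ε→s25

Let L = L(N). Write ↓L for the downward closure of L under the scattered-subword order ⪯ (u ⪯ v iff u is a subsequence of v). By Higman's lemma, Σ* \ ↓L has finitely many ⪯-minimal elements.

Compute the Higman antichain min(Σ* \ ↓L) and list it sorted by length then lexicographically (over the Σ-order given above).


|Q|=37, |F|=4, |δ|=70 (33 ε).
min D↑ (3 st, q0=0, F={2}): 0:j→1,a→1 1:j→2,a→2 2:j→2,a→2 (ε-aug+det+¬).
'jj': |S_i|=[10, 6, 1] end={s2} rej; 2/2 single-dels accept.
'ja': |S_i|=[10, 6, 2] end={s2,s21} ∉↓L; 2/2 single-dels accept.
'aj': N↓-sim [10, 4, 1] end={s2} ∉↓L; 2/2 single-dels accept.
'aa': |S_i|=[10, 4, 2] end={s2,s21} ∉↓L; 2/2 single-dels accept.
4 minimals (antichain).

min(Σ*\↓L) = [jj, ja, aj, aa].


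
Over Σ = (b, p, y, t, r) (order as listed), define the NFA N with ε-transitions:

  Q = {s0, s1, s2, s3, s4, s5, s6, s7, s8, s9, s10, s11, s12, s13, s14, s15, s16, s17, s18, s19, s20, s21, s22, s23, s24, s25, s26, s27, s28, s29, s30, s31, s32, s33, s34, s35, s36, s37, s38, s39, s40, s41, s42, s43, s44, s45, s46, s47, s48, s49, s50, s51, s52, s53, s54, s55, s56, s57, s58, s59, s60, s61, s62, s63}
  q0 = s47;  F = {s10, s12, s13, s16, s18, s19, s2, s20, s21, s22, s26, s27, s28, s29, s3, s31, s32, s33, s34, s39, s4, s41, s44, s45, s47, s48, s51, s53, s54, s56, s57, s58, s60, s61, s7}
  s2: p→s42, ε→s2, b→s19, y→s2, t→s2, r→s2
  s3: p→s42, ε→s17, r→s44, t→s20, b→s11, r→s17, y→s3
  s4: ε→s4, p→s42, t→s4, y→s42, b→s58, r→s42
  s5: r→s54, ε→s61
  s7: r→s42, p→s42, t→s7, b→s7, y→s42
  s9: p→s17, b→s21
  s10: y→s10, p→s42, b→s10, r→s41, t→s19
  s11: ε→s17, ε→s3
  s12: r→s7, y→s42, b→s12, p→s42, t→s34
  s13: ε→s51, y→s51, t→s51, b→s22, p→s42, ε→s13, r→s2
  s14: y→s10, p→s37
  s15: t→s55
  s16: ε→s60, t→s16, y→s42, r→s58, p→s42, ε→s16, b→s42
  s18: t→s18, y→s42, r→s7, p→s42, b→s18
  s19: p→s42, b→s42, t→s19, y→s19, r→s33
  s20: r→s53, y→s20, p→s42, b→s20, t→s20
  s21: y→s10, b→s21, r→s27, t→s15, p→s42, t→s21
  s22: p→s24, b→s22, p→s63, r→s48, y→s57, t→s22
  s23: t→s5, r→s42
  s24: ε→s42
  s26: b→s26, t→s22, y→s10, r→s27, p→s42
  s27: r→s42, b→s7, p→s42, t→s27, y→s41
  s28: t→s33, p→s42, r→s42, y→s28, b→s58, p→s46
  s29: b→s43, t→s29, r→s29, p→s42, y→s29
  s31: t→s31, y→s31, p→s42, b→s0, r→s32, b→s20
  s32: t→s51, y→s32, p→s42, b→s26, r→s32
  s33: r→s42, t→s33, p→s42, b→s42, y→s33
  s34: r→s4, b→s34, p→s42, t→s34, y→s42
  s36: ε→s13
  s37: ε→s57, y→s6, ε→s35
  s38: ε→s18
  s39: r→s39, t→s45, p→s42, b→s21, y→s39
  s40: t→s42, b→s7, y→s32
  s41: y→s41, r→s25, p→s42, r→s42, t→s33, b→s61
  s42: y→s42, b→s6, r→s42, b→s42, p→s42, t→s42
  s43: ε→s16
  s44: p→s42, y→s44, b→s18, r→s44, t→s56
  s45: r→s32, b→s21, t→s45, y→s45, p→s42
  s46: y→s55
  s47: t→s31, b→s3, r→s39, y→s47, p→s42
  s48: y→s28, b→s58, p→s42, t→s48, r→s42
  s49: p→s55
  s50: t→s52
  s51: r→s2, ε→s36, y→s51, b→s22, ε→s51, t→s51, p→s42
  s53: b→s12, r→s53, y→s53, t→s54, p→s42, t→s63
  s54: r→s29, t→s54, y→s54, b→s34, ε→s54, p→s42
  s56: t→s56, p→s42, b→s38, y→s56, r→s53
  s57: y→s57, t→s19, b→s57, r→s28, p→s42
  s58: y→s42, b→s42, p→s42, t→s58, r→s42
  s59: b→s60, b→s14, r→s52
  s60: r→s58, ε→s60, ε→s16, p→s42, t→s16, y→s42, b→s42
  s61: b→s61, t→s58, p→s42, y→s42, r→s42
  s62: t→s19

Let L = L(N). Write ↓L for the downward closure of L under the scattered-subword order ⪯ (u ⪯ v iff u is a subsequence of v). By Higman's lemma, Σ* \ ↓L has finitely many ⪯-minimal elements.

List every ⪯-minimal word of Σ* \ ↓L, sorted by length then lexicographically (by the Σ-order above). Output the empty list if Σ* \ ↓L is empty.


|Q|=64, |F|=35, |δ|=228 (21 ε).
min D↑ (34 st, q0=0, F={2}): 0:b→1,p→2,y→0,t→3,r→4 1:b→1,p→2,y→1,t→5,r→6 2:b→2,p→2,y→2,t→2,r→2 3:b→5,p→2,y→3,t→3,r→7 4:b→8,p→2,y→4,t→9,r→4 5:b→5,p→2,y→5,t→5,r→10 6:b→11,p→2,y→6,t→12,r→6 7:b→13,p→2,y→7,t→14,r→7 8:b→8,p→2,y→15,t→8,r→16 9:b→8,p→2,y→9,t→9,r→7 10:b→17,p→2,y→10,t→18,r→10 11:b→11,p→2,y→2,t→11,r→19 12:b→11,p→2,y→12,t→12,r→10 13:b→13,p→2,y→15,t→20,r→16 14:b→20,p→2,y→14,t→14,r→21 15:b→15,p→2,y→15,t→22,r→23 16:b→19,p→2,y→23,t→16,r→2 17:b→17,p→2,y→2,t→24,r→19 18:b→24,p→2,y→18,t→18,r→25 19:b→19,p→2,y→2,t→19,r→2 20:b→20,p→2,y→26,t→20,r→27 21:b→22,p→2,y→21,t→21,r→21 22:b→2,p→2,y→22,t→22,r→28 23:b→29,p→2,y→23,t→28,r→2 24:b→24,p→2,y→2,t→24,r→30 25:b→31,p→2,y→25,t→25,r→25 26:b→26,p→2,y→26,t→22,r→32 27:b→33,p→2,y→32,t→27,r→2 28:b→2,p→2,y→28,t→28,r→2 29:b→29,p→2,y→2,t→33,r→2 30:b→33,p→2,y→2,t→30,r→2 31:b→2,p→2,y→2,t→31,r→33 32:b→33,p→2,y→32,t→28,r→2 33:b→2,p→2,y→2,t→33,r→2 [Hopcroft].
'p': N↓-sim [49, 6] end={s24,s42,s46,s55,s6,s63} — reject; 1/1 del acc.
'brby': run [49, 40, 28, 13, 2] end={s42,s6} — reject; 4/4 del acc.
'rbrr': |S_i|=[49, 43, 30, 14, 3] end={s25,s42,s6} — reject; 4/4 deletions ∈↓L.
'rbytb': |S_i|=[49, 43, 30, 13, 5, 2] end={s42,s6} rej; 5/5 single-dels accept.
'trtrbb': N↓-sim [49, 43, 34, 29, 16, 8, 2] end={s42,s6} — reject; 6/6 single-dels accept.
5 words, ⪯-incomp.

A = [p, brby, rbrr, rbytb, trtrbb].


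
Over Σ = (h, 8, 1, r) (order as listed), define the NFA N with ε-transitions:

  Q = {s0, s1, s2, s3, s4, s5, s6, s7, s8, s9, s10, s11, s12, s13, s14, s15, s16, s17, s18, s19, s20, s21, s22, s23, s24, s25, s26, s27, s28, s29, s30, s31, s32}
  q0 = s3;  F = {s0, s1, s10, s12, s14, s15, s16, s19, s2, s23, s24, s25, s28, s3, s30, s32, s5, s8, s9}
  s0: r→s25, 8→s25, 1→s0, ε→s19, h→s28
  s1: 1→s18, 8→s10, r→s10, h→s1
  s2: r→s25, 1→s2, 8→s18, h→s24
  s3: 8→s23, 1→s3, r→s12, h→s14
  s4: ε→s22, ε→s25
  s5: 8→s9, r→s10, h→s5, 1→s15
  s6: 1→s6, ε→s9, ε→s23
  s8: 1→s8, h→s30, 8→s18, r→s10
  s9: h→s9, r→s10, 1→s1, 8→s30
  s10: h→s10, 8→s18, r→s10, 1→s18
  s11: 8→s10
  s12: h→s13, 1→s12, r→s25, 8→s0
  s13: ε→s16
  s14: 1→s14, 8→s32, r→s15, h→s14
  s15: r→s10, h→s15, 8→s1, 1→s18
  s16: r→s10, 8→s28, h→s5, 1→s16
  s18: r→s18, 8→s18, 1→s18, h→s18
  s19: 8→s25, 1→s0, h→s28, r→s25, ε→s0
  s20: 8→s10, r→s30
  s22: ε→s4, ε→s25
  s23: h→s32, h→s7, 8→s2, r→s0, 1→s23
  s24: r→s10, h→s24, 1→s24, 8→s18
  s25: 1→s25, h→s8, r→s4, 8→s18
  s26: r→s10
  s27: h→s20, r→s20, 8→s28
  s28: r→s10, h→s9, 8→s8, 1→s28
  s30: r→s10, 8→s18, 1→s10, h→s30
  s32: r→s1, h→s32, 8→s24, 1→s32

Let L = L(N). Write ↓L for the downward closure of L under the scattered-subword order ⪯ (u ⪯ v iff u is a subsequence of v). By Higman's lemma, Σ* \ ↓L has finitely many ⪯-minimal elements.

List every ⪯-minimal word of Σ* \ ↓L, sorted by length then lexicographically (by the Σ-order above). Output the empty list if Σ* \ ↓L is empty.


A = [hr1, 888, rr8, rhh11].

|Q|=33, |F|=19, |δ|=98 (9 ε).
min D↑ (19 st, q0=0, F={12}): 0:h→1,8→2,1→0,r→3 1:h→1,8→4,1→1,r→5 2:h→4,8→6,1→2,r→7 3:h→8,8→7,1→3,r→9 4:h→4,8→10,1→4,r→11 5:h→5,8→11,1→12,r→13 6:h→10,8→12,1→6,r→9 7:h→14,8→9,1→7,r→9 8:h→15,8→14,1→8,r→13 9:h→16,8→12,1→9,r→9 10:h→10,8→12,1→10,r→13 11:h→11,8→13,1→12,r→13 12:h→12,8→12,1→12,r→12 13:h→13,8→12,1→12,r→13 14:h→17,8→16,1→14,r→13 15:h→15,8→17,1→5,r→13 16:h→18,8→12,1→16,r→13 17:h→17,8→18,1→11,r→13 18:h→18,8→12,1→13,r→13.
'hr1': N↓-sim [24, 15, 4, 1] end={s18} rej; 3/3 single-dels accept.
'888': N↓-sim [24, 17, 9, 1] end={s18} rej; 3/3 single-dels accept.
'rr8': |S_i|=[24, 17, 7, 1] end={s18} rej; 3/3 single-dels accept.
'rhh11': |S_i|=[24, 17, 11, 7, 4, 1] end={s18} — reject; 5/5 deletions ∈↓L.
4 words, ⪯-incomp.


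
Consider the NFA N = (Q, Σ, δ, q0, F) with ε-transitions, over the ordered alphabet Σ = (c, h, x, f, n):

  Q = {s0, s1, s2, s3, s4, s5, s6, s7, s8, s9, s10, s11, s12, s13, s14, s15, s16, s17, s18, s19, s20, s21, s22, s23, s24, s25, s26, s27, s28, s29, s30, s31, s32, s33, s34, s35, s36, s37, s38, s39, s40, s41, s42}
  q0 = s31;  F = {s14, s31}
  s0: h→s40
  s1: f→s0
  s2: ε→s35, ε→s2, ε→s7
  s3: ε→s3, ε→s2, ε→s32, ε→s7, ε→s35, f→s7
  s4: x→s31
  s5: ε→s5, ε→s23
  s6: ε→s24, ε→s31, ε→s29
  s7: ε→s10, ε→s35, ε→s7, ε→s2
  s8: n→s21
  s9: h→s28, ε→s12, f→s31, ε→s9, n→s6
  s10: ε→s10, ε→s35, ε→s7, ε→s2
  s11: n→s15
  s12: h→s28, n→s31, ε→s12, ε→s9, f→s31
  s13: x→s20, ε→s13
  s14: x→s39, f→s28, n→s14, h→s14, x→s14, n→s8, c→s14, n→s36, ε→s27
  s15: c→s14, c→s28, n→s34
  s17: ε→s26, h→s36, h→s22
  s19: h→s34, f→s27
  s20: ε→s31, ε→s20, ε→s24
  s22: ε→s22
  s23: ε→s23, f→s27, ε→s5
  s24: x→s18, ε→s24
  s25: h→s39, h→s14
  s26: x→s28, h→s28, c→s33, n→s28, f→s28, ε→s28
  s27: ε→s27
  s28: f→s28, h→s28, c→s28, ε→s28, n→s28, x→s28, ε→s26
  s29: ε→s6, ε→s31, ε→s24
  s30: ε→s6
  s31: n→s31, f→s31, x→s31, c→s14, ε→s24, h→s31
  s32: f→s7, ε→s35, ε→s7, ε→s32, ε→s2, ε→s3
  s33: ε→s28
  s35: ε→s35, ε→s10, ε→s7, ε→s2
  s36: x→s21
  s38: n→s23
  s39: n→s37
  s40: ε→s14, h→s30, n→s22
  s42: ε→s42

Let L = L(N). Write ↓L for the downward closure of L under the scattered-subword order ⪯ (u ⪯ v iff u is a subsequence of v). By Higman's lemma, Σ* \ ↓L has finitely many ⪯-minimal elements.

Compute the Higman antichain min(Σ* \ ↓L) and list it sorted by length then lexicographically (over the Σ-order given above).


min(Σ*\↓L) = [cf].

|Q|=43, |F|=2, |δ|=109 (56 ε).
min D↑ (3 st, q0=0, F={2}): 0:c→1,h→0,x→0,f→0,n→0 1:c→1,h→1,x→1,f→2,n→1 2:c→2,h→2,x→2,f→2,n→2.
'cf': run [13, 10, 3] end={s26,s28,s33} rej; 2/2 single-dels accept.
1 minimals (antichain).


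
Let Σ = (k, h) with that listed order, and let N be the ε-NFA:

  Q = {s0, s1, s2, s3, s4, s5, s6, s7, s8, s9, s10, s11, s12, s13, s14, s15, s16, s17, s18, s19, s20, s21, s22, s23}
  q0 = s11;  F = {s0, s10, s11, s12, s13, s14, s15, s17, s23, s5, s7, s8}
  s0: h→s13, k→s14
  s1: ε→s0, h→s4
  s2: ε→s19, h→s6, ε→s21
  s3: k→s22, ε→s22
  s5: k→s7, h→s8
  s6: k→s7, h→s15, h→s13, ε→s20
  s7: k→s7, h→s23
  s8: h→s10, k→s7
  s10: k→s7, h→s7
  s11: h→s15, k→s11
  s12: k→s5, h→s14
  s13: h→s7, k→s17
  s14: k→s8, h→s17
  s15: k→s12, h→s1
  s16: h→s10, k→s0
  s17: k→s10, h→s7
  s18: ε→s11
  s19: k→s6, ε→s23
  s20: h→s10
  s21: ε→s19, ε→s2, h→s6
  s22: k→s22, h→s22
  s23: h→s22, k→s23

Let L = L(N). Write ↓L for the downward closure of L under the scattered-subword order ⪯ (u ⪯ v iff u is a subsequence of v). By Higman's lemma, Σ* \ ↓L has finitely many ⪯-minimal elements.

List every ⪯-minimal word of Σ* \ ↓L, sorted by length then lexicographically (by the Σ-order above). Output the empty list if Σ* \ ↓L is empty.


A = [hkkkhh, hhhhhh].

|Q|=24, |F|=12, |δ|=46 (9 ε).
min D↑ (13 st, q0=0, F={12}): 0:k→0,h→1 1:k→2,h→3 2:k→4,h→5 3:k→5,h→6 4:k→7,h→8 5:k→8,h→9 6:k→9,h→7 7:k→7,h→10 8:k→7,h→11 9:k→11,h→7 10:k→10,h→12 11:k→7,h→7 12:k→12,h→12.
'hkkkhh': |S_i|=[15, 14, 9, 6, 3, 2, 1] end={s22} ∉↓L; 6/6 deletions ∈↓L.
'hhhhhh': |S_i|=[15, 14, 11, 7, 3, 2, 1] end={s22} rej; 6/6 del acc.
2 obstructions.


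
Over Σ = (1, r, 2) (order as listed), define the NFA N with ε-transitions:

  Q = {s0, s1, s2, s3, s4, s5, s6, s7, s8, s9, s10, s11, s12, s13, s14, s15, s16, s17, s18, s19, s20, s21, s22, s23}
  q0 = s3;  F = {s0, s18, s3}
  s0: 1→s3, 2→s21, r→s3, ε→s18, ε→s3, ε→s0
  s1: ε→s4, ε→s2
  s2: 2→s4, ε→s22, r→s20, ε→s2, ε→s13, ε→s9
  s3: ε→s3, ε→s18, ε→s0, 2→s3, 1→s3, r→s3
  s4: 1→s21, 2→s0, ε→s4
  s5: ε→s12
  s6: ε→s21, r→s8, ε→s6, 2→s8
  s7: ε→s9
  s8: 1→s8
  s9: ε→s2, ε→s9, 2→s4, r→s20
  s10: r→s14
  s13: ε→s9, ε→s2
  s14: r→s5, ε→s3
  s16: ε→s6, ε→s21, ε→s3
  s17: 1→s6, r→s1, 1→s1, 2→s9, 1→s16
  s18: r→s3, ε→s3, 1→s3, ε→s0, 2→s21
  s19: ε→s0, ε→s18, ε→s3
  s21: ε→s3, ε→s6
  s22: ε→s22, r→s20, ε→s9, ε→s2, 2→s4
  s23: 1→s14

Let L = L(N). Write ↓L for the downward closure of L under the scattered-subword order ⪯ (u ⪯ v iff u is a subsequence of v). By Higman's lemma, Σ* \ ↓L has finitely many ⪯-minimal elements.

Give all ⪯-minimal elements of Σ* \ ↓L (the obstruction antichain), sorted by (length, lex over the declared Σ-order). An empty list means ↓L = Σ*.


min(Σ*\↓L) = [].

|Q|=24, |F|=3, |δ|=63 (35 ε).
min D↑ (1 st, q0=0, F={}): 0:1→0,r→0,2→0 (ε-aug+det+¬).
L(D↑) = ∅; no obstructions.


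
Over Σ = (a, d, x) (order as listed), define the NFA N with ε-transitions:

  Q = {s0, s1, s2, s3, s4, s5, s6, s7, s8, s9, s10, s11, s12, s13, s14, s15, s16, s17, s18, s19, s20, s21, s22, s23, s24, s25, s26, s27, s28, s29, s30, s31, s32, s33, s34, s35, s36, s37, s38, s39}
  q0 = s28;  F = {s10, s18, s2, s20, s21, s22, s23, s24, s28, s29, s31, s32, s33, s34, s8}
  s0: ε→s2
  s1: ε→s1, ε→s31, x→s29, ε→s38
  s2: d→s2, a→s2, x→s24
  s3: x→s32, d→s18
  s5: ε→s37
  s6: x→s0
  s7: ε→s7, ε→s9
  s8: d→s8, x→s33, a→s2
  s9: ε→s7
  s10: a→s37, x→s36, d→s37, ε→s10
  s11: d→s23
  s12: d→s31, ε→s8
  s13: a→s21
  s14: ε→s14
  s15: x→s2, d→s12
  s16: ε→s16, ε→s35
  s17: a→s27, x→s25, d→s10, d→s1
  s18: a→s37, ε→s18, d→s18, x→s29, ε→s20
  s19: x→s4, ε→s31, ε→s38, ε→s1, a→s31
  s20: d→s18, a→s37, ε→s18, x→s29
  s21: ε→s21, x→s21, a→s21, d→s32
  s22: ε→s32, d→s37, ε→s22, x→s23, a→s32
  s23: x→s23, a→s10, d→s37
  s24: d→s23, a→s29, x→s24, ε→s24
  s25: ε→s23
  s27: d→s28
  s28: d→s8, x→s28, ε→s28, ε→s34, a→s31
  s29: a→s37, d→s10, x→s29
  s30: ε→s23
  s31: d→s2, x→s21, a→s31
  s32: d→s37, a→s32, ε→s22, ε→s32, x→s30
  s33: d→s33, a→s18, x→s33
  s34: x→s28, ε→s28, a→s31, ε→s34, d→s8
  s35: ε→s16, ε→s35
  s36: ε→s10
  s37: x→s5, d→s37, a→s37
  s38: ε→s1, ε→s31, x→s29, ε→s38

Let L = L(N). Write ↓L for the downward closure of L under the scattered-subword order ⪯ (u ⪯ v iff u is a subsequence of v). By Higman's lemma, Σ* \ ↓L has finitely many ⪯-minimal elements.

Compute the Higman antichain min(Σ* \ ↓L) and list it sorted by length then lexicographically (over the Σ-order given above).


|Q|=40, |F|=15, |δ|=102 (37 ε).
min D↑ (13 st, q0=0, F={11}): 0:a→1,d→2,x→0 1:a→1,d→3,x→4 2:a→3,d→2,x→5 3:a→3,d→3,x→6 4:a→4,d→7,x→4 5:a→8,d→5,x→5 6:a→9,d→10,x→6 7:a→7,d→11,x→10 8:a→11,d→8,x→9 9:a→11,d→12,x→9 10:a→12,d→11,x→10 11:a→11,d→11,x→11 12:a→11,d→11,x→12 (ε-aug+det+¬).
'axdd': |S_i|=[19, 15, 11, 8, 2] end={s37,s5} rej; 4/4 single-dels accept.
'dxaa': N↓-sim [19, 15, 11, 7, 2] end={s37,s5} rej; 4/4 del acc.
2 minimals (antichain).

Antichain: [axdd, dxaa].


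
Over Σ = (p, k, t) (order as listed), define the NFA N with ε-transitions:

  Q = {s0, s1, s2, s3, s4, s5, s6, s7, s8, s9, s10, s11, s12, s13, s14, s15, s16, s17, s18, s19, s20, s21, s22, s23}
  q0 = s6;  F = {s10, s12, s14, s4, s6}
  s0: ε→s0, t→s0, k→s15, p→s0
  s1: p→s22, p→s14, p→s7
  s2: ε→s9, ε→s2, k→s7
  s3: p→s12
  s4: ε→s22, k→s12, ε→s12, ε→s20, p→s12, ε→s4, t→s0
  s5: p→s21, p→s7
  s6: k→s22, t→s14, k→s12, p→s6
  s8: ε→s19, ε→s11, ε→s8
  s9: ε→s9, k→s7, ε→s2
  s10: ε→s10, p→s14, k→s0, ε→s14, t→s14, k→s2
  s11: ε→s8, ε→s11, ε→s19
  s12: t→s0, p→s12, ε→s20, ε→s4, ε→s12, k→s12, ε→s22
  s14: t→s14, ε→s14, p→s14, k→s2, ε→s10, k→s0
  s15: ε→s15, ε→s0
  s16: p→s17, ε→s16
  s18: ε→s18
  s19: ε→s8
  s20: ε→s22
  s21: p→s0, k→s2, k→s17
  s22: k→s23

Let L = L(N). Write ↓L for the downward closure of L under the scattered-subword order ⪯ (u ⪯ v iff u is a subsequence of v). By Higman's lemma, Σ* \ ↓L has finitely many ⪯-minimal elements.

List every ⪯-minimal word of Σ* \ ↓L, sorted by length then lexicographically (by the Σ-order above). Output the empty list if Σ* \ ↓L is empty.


|Q|=24, |F|=5, |δ|=63 (29 ε).
min D↑ (4 st, q0=0, F={3}): 0:p→0,k→1,t→2 1:p→1,k→1,t→3 2:p→2,k→3,t→2 3:p→3,k→3,t→3 [Hopcroft].
'kt': run [13, 10, 2] end={s0,s15} — reject; 2/2 del acc.
'tk': |S_i|=[13, 7, 5] end={s0,s15,s2,s7,s9} rej; 2/2 deletions ∈↓L.
2 minimals (antichain).

min(Σ*\↓L) = [kt, tk].


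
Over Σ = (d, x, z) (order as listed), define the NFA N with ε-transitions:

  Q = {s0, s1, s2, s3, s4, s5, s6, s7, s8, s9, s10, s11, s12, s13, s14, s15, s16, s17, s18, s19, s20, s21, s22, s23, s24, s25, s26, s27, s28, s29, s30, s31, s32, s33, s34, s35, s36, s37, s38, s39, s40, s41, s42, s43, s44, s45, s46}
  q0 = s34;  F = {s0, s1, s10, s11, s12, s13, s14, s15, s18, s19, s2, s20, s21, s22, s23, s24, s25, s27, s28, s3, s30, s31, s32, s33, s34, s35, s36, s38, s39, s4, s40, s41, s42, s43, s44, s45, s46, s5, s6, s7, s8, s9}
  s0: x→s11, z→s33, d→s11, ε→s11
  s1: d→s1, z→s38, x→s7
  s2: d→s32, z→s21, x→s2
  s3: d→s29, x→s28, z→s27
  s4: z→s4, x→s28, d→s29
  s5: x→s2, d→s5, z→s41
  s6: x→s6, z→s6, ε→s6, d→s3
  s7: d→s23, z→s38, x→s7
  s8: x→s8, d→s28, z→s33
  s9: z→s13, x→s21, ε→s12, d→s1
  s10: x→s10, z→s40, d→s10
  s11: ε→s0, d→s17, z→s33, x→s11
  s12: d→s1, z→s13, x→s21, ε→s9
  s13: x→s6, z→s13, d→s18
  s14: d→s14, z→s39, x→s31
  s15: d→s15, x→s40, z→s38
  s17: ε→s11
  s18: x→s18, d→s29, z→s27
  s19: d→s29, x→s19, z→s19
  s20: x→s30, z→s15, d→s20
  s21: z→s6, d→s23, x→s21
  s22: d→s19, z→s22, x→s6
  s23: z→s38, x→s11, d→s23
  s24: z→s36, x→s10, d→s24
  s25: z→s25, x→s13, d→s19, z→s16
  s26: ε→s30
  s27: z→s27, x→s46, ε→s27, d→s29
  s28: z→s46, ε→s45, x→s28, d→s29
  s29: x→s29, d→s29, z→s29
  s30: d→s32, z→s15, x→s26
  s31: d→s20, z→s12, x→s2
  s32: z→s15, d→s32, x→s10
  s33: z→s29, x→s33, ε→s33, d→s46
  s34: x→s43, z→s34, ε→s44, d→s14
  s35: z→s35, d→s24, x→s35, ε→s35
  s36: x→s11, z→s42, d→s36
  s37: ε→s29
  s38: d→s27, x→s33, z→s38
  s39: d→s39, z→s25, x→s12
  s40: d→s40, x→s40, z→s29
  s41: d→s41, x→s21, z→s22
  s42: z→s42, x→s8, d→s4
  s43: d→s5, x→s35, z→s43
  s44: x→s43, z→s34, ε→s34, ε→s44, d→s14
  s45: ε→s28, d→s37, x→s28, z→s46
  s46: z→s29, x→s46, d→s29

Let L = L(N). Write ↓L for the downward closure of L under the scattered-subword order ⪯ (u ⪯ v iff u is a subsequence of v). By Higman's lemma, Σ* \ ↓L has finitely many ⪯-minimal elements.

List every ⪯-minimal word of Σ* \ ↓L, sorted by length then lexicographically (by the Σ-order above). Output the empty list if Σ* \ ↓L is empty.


|Q|=47, |F|=42, |δ|=146 (16 ε).
min D↑ (39 st, q0=0, F={29}): 0:d→1,x→2,z→0 1:d→1,x→3,z→4 2:d→5,x→6,z→2 3:d→7,x→8,z→9 4:d→4,x→9,z→10 5:d→5,x→8,z→11 6:d→12,x→6,z→6 7:d→7,x→13,z→14 8:d→15,x→8,z→16 9:d→17,x→16,z→18 10:d→19,x→18,z→10 11:d→11,x→16,z→20 12:d→12,x→21,z→22 13:d→15,x→13,z→14 14:d→14,x→23,z→24 15:d→15,x→21,z→14 16:d→25,x→16,z→26 17:d→17,x→27,z→24 18:d→28,x→26,z→18 19:d→29,x→19,z→19 20:d→19,x→26,z→20 21:d→21,x→21,z→23 22:d→22,x→30,z→31 23:d→23,x→23,z→29 24:d→32,x→33,z→24 25:d→25,x→30,z→24 26:d→34,x→26,z→26 27:d→25,x→27,z→24 28:d→29,x→28,z→32 29:d→29,x→29,z→29 30:d→30,x→30,z→33 31:d→35,x→36,z→31 32:d→29,x→37,z→32 33:d→37,x→33,z→29 34:d→29,x→38,z→32 35:d→29,x→38,z→35 36:d→38,x→36,z→33 37:d→29,x→37,z→29 38:d→29,x→38,z→37 (ε-aug+det+¬).
'dzzdd': run [47, 43, 33, 19, 10, 2] end={s29,s37} — reject; 5/5 deletions ∈↓L.
'dxdzxz': N↓-sim [47, 43, 32, 23, 7, 4, 1] end={s29} ∉↓L; 6/6 single-dels accept.
'xxdxzz': run [47, 41, 31, 22, 12, 4, 1] end={s29} — reject; 6/6 del acc.
3 obstructions.

Antichain: [dzzdd, dxdzxz, xxdxzz].
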